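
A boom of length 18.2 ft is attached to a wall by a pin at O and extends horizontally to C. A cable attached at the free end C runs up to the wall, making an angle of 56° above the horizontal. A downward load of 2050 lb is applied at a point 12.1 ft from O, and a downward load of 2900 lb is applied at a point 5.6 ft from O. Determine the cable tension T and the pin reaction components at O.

T = 2720 lb, O_x = 1521 lb, O_y = 2695 lb

ΣM about O: T·sin56°·18.2 − 2050·12.1 − 2900·5.6 = 0 → T = 41045/(18.2·0.829038) = 2720.29 ≈ 2720 lb.
ΣF_x = 0: O_x − T·cos56° = 0 → O_x = 2720.29 × 0.559193 = 1521 lb.
ΣF_y = 0: O_y + T·sin56° − 2050 − 2900 = 0 → O_y = 4950 − 2720.29 × 0.829038 = 2695 lb.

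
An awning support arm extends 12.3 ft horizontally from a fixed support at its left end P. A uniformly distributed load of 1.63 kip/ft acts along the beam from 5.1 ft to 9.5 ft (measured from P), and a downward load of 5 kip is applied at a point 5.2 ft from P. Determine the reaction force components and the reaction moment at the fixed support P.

Resultant of the distributed load: 1.63 × 4.4 = 7.172 kip at 7.3 ft from P.
ΣF_x = 0: P_x = 0.
ΣF_y = 0: P_y − 1.63·4.4 − 5 = 0 → P_y = 12.17 kip.
ΣM about P: M_P − (1.63·4.4)·7.3 − 5·5.2 = 0 → M_P = 78.36 kip·ft.

P_x = 0, P_y = 12.17 kip, M_P = 78.36 kip·ft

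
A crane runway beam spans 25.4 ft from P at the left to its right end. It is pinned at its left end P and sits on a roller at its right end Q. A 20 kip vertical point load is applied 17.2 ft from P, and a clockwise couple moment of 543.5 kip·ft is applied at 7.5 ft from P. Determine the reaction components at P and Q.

Taking moments about P: Q_y·25.4 − 20·17.2 − 543.5 = 0 → Q_y = 887.5/25.4 = 34.9409 ≈ 34.94 kip.
ΣF_y = 0: P_y + 34.9409 − 20 = 0 → P_y = -14.94 kip.
ΣF_x = 0: no horizontal applied forces, so P_x = 0.

P_x = 0, P_y = -14.94 kip, Q_y = 34.94 kip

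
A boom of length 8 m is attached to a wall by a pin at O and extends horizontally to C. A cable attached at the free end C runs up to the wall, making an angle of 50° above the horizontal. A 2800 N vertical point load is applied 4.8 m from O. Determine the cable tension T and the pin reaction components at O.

ΣM about O: T·sin50°·8 − 2800·4.8 = 0 → T = 13440/(8·0.766044) = 2193.09 ≈ 2193 N.
ΣF_x = 0: O_x − T·cos50° = 0 → O_x = 2193.09 × 0.642788 = 1410 N.
ΣF_y = 0: O_y + T·sin50° − 2800 = 0 → O_y = 2800 − 2193.09 × 0.766044 = 1120 N.

T = 2193 N, O_x = 1410 N, O_y = 1120 N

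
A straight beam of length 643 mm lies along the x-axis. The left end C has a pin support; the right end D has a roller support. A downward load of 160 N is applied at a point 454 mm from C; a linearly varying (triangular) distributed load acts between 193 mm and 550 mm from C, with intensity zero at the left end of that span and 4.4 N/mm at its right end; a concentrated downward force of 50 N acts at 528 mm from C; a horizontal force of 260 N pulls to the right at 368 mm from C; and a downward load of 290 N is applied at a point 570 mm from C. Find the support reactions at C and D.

Resultant of the triangular load: ½ × 4.4 × 357 = 785.4 N, acting at 431 mm from C (one-third of the span from the peak).
Moments about C: D_y·643 − 160·454 − (½·4.4·357)·431 − 50·528 − 290·570 = 0 → D_y = 602847.4/643 = 937.554 ≈ 937.6 N.
ΣF_y = 0: C_y + 937.554 − 160 − ½·4.4·357 − 50 − 290 = 0 → C_y = 347.8 N.
ΣF_x = 0: C_x + 260 = 0 → C_x = -260.0 N.

C_x = -260.0 N, C_y = 347.8 N, D_y = 937.6 N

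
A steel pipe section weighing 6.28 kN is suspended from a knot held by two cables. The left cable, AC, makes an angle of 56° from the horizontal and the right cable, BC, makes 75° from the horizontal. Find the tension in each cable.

T_AC = 2.154 kN, T_BC = 4.653 kN

ΣF_x = 0: −T_AC·cos56° + T_BC·cos75° = 0 → T_BC = 2.16056·T_AC.
ΣF_y = 0: T_AC·sin56° + T_BC·sin75° = 6.28.
Substitute: T_AC·(0.829038 + 2.16056·0.965926) = 6.28 → T_AC = 2.15365 ≈ 2.154 kN.
Then T_BC = 2.16056 × 2.15365 = 4.653 kN.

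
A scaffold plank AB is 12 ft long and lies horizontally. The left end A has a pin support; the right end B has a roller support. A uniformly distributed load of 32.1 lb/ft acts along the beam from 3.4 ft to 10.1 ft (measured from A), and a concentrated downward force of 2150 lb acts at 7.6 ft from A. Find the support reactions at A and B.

Resultant of the distributed load: 32.1 × 6.7 = 215.07 lb at 6.75 ft from A.
Moments about A: B_y·12 − (32.1·6.7)·6.75 − 2150·7.6 = 0 → B_y = 17791.7225/12 = 1482.64 ≈ 1483 lb.
ΣF_y = 0: A_y + 1482.64 − 32.1·6.7 − 2150 = 0 → A_y = 882.4 lb.
ΣF_x = 0: no horizontal applied forces, so A_x = 0.

A_x = 0, A_y = 882.4 lb, B_y = 1483 lb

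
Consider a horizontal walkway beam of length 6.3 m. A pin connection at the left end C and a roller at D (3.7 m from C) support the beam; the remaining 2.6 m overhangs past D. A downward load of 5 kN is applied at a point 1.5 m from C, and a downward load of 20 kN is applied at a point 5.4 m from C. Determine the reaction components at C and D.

C_x = 0, C_y = -6.216 kN, D_y = 31.22 kN

Taking moments about C: D_y·3.7 − 5·1.5 − 20·5.4 = 0 → D_y = 115.5/3.7 = 31.2162 ≈ 31.22 kN.
ΣF_y = 0: C_y + 31.2162 − 5 − 20 = 0 → C_y = -6.216 kN.
ΣF_x = 0: no horizontal applied forces, so C_x = 0.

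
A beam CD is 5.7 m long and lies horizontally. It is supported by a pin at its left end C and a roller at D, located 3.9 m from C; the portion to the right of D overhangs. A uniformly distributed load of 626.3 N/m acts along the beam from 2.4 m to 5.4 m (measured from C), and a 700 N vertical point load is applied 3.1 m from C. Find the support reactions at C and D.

Resultant of the distributed load: 626.3 × 3 = 1878.9 N at 3.9 m from C.
ΣM about C: D_y·3.9 − (626.3·3)·3.9 − 700·3.1 = 0 → D_y = 9497.71/3.9 = 2435.31 ≈ 2435 N.
ΣF_y = 0: C_y + 2435.31 − 626.3·3 − 700 = 0 → C_y = 143.6 N.
ΣF_x = 0: no horizontal applied forces, so C_x = 0.

C_x = 0, C_y = 143.6 N, D_y = 2435 N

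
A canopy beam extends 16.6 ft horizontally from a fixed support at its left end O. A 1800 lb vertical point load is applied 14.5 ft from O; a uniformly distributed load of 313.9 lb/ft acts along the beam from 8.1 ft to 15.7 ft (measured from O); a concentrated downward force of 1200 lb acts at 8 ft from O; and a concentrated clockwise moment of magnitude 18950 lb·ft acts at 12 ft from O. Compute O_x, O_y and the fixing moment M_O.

Resultant of the distributed load: 313.9 × 7.6 = 2385.64 lb at 11.9 ft from O.
ΣF_x = 0: O_x = 0.
ΣF_y = 0: O_y − 1800 − 313.9·7.6 − 1200 = 0 → O_y = 5386 lb.
ΣM about O: M_O − 1800·14.5 − (313.9·7.6)·11.9 − 1200·8 − 18950 = 0 → M_O = 83040 lb·ft.

O_x = 0, O_y = 5386 lb, M_O = 83040 lb·ft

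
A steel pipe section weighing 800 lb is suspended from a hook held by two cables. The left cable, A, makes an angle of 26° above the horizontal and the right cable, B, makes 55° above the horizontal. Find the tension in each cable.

ΣF_x = 0: −T_A·cos26° + T_B·cos55° = 0 → T_B = 1.567·T_A.
ΣF_y = 0: T_A·sin26° + T_B·sin55° = 800.
Substitute: T_A·(0.438371 + 1.567·0.819152) = 800 → T_A = 464.581 ≈ 464.6 lb.
Then T_B = 1.567 × 464.581 = 728.0 lb.

T_A = 464.6 lb, T_B = 728.0 lb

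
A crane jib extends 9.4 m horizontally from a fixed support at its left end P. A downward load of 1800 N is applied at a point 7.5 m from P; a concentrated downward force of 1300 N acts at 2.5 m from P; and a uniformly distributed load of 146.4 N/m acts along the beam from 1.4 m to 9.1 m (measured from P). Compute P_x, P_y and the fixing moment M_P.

P_x = 0, P_y = 4227 N, M_P = 22670 N·m

Resultant of the distributed load: 146.4 × 7.7 = 1127.28 N at 5.25 m from P.
ΣF_x = 0: P_x = 0.
ΣF_y = 0: P_y − 1800 − 1300 − 146.4·7.7 = 0 → P_y = 4227 N.
ΣM about P: M_P − 1800·7.5 − 1300·2.5 − (146.4·7.7)·5.25 = 0 → M_P = 22670 N·m.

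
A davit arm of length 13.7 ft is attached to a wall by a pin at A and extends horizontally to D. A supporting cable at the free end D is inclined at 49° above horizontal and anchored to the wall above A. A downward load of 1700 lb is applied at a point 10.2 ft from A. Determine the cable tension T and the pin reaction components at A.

ΣM about A: T·sin49°·13.7 − 1700·10.2 = 0 → T = 17340/(13.7·0.75471) = 1677.06 ≈ 1677 lb.
ΣF_x = 0: A_x − T·cos49° = 0 → A_x = 1677.06 × 0.656059 = 1100 lb.
ΣF_y = 0: A_y + T·sin49° − 1700 = 0 → A_y = 1700 − 1677.06 × 0.75471 = 434.3 lb.

T = 1677 lb, A_x = 1100 lb, A_y = 434.3 lb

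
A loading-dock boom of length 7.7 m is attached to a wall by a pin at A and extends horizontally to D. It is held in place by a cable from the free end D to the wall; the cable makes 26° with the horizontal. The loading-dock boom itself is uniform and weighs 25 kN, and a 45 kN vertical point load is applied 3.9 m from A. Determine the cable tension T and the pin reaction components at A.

ΣM about A: T·sin26°·7.7 − 25·3.85 − 45·3.9 = 0 → T = 271.75/(7.7·0.438371) = 80.5076 ≈ 80.51 kN.
ΣF_x = 0: A_x − T·cos26° = 0 → A_x = 80.5076 × 0.898794 = 72.36 kN.
ΣF_y = 0: A_y + T·sin26° − 25 − 45 = 0 → A_y = 70 − 80.5076 × 0.438371 = 34.71 kN.

T = 80.51 kN, A_x = 72.36 kN, A_y = 34.71 kN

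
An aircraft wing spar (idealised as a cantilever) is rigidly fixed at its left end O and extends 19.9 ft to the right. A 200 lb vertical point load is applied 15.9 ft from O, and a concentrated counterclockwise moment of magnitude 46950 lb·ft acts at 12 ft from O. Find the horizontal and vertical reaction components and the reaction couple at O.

ΣF_x = 0: O_x = 0.
ΣF_y = 0: O_y − 200 = 0 → O_y = 200.0 lb.
ΣM about O: M_O − 200·15.9 + 46950 = 0 → M_O = -43770 lb·ft.

O_x = 0, O_y = 200.0 lb, M_O = -43770 lb·ft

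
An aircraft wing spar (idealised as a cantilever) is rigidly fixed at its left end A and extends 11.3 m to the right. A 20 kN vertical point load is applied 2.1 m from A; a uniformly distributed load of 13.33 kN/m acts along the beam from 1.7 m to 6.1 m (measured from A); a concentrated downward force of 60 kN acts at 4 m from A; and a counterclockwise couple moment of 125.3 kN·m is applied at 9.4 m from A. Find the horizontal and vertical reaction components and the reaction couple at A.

Resultant of the distributed load: 13.33 × 4.4 = 58.652 kN at 3.9 m from A.
ΣF_x = 0: A_x = 0.
ΣF_y = 0: A_y − 20 − 13.33·4.4 − 60 = 0 → A_y = 138.7 kN.
ΣM about A: M_A − 20·2.1 − (13.33·4.4)·3.9 − 60·4 + 125.3 = 0 → M_A = 385.4 kN·m.

A_x = 0, A_y = 138.7 kN, M_A = 385.4 kN·m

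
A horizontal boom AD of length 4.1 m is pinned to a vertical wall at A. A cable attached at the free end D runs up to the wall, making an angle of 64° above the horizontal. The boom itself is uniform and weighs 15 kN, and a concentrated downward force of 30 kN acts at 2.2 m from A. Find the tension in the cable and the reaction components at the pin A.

T = 26.25 kN, A_x = 11.51 kN, A_y = 21.40 kN

ΣM about A: T·sin64°·4.1 − 15·2.05 − 30·2.2 = 0 → T = 96.75/(4.1·0.898794) = 26.2547 ≈ 26.25 kN.
ΣF_x = 0: A_x − T·cos64° = 0 → A_x = 26.2547 × 0.438371 = 11.51 kN.
ΣF_y = 0: A_y + T·sin64° − 15 − 30 = 0 → A_y = 45 − 26.2547 × 0.898794 = 21.40 kN.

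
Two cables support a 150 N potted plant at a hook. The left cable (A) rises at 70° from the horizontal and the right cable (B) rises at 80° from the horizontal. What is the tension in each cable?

ΣF_x = 0: −T_A·cos70° + T_B·cos80° = 0 → T_B = 1.96962·T_A.
ΣF_y = 0: T_A·sin70° + T_B·sin80° = 150.
Substitute: T_A·(0.939693 + 1.96962·0.984808) = 150 → T_A = 52.0944 ≈ 52.09 N.
Then T_B = 1.96962 × 52.0944 = 102.6 N.

T_A = 52.09 N, T_B = 102.6 N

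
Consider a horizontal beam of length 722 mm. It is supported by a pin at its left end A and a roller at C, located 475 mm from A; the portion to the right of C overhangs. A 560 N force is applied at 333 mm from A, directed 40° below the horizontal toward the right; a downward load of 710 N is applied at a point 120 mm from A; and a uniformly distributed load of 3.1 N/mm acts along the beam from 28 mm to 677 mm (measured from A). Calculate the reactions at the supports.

Resultant of the distributed load: 3.1 × 649 = 2011.9 N at 352.5 mm from A.
Taking moments about A: C_y·475 − 560·sin40°·333 − 710·120 − (3.1·649)·352.5 = 0 → C_y = 914262/475 = 1924.76 ≈ 1925 N.
ΣF_y = 0: A_y + 1924.76 − 560·sin40° − 710 − 3.1·649 = 0 → A_y = 1157 N.
ΣF_x = 0: A_x + 560·cos40° = 0 → A_x = -429.0 N.

A_x = -429.0 N, A_y = 1157 N, C_y = 1925 N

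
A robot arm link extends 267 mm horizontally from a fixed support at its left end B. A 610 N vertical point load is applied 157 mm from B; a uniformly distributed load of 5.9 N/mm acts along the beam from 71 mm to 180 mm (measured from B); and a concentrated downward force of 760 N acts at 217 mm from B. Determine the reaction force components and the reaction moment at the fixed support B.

Resultant of the distributed load: 5.9 × 109 = 643.1 N at 125.5 mm from B.
ΣF_x = 0: B_x = 0.
ΣF_y = 0: B_y − 610 − 5.9·109 − 760 = 0 → B_y = 2013 N.
ΣM about B: M_B − 610·157 − (5.9·109)·125.5 − 760·217 = 0 → M_B = 341400 N·mm.

B_x = 0, B_y = 2013 N, M_B = 341400 N·mm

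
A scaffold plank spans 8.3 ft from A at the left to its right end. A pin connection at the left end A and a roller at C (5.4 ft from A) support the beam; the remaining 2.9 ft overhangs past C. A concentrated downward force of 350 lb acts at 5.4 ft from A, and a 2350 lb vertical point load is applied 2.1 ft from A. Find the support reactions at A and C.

Moments about A: C_y·5.4 − 350·5.4 − 2350·2.1 = 0 → C_y = 6825/5.4 = 1263.89 ≈ 1264 lb.
ΣF_y = 0: A_y + 1263.89 − 350 − 2350 = 0 → A_y = 1436 lb.
ΣF_x = 0: no horizontal applied forces, so A_x = 0.

A_x = 0, A_y = 1436 lb, C_y = 1264 lb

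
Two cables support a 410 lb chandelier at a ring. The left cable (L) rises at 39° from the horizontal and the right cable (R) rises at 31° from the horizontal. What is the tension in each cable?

T_L = 374.0 lb, T_R = 339.1 lb

ΣF_x = 0: −T_L·cos39° + T_R·cos31° = 0 → T_R = 0.906644·T_L.
ΣF_y = 0: T_L·sin39° + T_R·sin31° = 410.
Substitute: T_L·(0.62932 + 0.906644·0.515038) = 410 → T_L = 373.993 ≈ 374.0 lb.
Then T_R = 0.906644 × 373.993 = 339.1 lb.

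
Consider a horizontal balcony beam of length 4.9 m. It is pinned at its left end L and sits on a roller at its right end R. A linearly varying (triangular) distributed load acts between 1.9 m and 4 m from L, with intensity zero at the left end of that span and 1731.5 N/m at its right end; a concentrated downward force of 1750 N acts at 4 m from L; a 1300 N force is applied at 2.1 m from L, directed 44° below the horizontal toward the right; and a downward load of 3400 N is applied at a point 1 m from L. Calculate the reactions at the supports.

L_x = -935.1 N, L_y = 4137 N, R_y = 3734 N

Resultant of the triangular load: ½ × 1731.5 × 2.1 = 1818.075 N, acting at 3.3 m from L (one-third of the span from the peak).
ΣM about L: R_y·4.9 − (½·1731.5·2.1)·3.3 − 1750·4 − 1300·sin44°·2.1 − 3400·1 = 0 → R_y = 18296.1/4.9 = 3733.9 ≈ 3734 N.
ΣF_y = 0: L_y + 3733.9 − ½·1731.5·2.1 − 1750 − 1300·sin44° − 3400 = 0 → L_y = 4137 N.
ΣF_x = 0: L_x + 1300·cos44° = 0 → L_x = -935.1 N.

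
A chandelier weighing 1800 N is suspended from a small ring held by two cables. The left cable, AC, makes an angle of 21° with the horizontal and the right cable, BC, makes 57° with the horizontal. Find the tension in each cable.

T_AC = 1002 N, T_BC = 1718 N

ΣF_x = 0: −T_AC·cos21° + T_BC·cos57° = 0 → T_BC = 1.71413·T_AC.
ΣF_y = 0: T_AC·sin21° + T_BC·sin57° = 1800.
Substitute: T_AC·(0.358368 + 1.71413·0.838671) = 1800 → T_AC = 1002.25 ≈ 1002 N.
Then T_BC = 1.71413 × 1002.25 = 1718 N.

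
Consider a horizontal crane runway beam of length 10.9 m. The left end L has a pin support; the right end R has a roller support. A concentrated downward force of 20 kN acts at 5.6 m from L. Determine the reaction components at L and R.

Taking moments about L: R_y·10.9 − 20·5.6 = 0 → R_y = 112/10.9 = 10.2752 ≈ 10.28 kN.
ΣF_y = 0: L_y + 10.2752 − 20 = 0 → L_y = 9.725 kN.
ΣF_x = 0: no horizontal applied forces, so L_x = 0.

L_x = 0, L_y = 9.725 kN, R_y = 10.28 kN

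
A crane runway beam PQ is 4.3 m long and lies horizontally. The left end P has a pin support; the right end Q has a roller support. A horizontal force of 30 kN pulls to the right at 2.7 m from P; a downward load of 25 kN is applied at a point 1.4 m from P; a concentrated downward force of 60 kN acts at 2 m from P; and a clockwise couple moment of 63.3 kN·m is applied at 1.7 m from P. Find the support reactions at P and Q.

Taking moments about P: Q_y·4.3 − 25·1.4 − 60·2 − 63.3 = 0 → Q_y = 218.3/4.3 = 50.7674 ≈ 50.77 kN.
ΣF_y = 0: P_y + 50.7674 − 25 − 60 = 0 → P_y = 34.23 kN.
ΣF_x = 0: P_x + 30 = 0 → P_x = -30.00 kN.

P_x = -30.00 kN, P_y = 34.23 kN, Q_y = 50.77 kN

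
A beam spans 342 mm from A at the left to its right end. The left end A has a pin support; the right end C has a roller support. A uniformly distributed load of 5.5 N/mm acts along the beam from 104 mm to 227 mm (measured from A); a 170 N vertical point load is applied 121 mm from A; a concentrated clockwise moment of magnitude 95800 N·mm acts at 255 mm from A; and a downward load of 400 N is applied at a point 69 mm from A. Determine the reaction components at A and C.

A_x = 0, A_y = 498.2 N, C_y = 748.3 N

Resultant of the distributed load: 5.5 × 123 = 676.5 N at 165.5 mm from A.
Taking moments about A: C_y·342 − (5.5·123)·165.5 − 170·121 − 95800 − 400·69 = 0 → C_y = 255930.75/342 = 748.336 ≈ 748.3 N.
ΣF_y = 0: A_y + 748.336 − 5.5·123 − 170 − 400 = 0 → A_y = 498.2 N.
ΣF_x = 0: no horizontal applied forces, so A_x = 0.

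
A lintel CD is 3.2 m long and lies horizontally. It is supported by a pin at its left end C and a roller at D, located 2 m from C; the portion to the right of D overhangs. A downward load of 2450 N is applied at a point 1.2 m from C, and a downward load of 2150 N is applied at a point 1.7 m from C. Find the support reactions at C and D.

C_x = 0, C_y = 1302 N, D_y = 3298 N

Taking moments about C: D_y·2 − 2450·1.2 − 2150·1.7 = 0 → D_y = 6595/2 = 3297.5 ≈ 3298 N.
ΣF_y = 0: C_y + 3297.5 − 2450 − 2150 = 0 → C_y = 1302 N.
ΣF_x = 0: no horizontal applied forces, so C_x = 0.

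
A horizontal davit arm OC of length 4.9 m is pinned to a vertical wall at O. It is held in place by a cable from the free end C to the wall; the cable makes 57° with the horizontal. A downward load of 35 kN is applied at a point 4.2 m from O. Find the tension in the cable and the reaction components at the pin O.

ΣM about O: T·sin57°·4.9 − 35·4.2 = 0 → T = 147/(4.9·0.838671) = 35.7709 ≈ 35.77 kN.
ΣF_x = 0: O_x − T·cos57° = 0 → O_x = 35.7709 × 0.544639 = 19.48 kN.
ΣF_y = 0: O_y + T·sin57° − 35 = 0 → O_y = 35 − 35.7709 × 0.838671 = 5.000 kN.

T = 35.77 kN, O_x = 19.48 kN, O_y = 5.000 kN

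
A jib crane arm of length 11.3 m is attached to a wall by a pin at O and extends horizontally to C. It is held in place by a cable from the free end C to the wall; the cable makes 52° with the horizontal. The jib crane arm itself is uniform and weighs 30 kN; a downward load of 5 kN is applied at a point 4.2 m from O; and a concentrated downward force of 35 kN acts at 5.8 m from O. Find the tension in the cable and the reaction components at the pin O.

T = 44.19 kN, O_x = 27.21 kN, O_y = 35.18 kN

ΣM about O: T·sin52°·11.3 − 30·5.65 − 5·4.2 − 35·5.8 = 0 → T = 393.5/(11.3·0.788011) = 44.191 ≈ 44.19 kN.
ΣF_x = 0: O_x − T·cos52° = 0 → O_x = 44.191 × 0.615661 = 27.21 kN.
ΣF_y = 0: O_y + T·sin52° − 30 − 5 − 35 = 0 → O_y = 70 − 44.191 × 0.788011 = 35.18 kN.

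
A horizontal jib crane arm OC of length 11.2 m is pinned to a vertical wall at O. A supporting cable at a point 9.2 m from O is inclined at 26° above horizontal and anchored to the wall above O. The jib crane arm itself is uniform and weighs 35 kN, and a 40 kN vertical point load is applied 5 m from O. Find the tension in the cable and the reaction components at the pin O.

ΣM about O: T·sin26°·9.2 − 35·5.6 − 40·5 = 0 → T = 396/(9.2·0.438371) = 98.1896 ≈ 98.19 kN.
ΣF_x = 0: O_x − T·cos26° = 0 → O_x = 98.1896 × 0.898794 = 88.25 kN.
ΣF_y = 0: O_y + T·sin26° − 35 − 40 = 0 → O_y = 75 − 98.1896 × 0.438371 = 31.96 kN.

T = 98.19 kN, O_x = 88.25 kN, O_y = 31.96 kN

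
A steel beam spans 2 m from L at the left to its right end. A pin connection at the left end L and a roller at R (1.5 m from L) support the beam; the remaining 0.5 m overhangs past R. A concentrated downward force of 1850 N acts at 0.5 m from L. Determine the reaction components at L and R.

ΣM about L: R_y·1.5 − 1850·0.5 = 0 → R_y = 925/1.5 = 616.667 ≈ 616.7 N.
ΣF_y = 0: L_y + 616.667 − 1850 = 0 → L_y = 1233 N.
ΣF_x = 0: no horizontal applied forces, so L_x = 0.

L_x = 0, L_y = 1233 N, R_y = 616.7 N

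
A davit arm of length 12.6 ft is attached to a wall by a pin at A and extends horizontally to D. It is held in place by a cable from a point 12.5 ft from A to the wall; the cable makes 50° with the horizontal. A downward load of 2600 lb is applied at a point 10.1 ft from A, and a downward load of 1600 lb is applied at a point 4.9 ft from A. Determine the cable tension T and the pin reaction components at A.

ΣM about A: T·sin50°·12.5 − 2600·10.1 − 1600·4.9 = 0 → T = 34100/(12.5·0.766044) = 3561.15 ≈ 3561 lb.
ΣF_x = 0: A_x − T·cos50° = 0 → A_x = 3561.15 × 0.642788 = 2289 lb.
ΣF_y = 0: A_y + T·sin50° − 2600 − 1600 = 0 → A_y = 4200 − 3561.15 × 0.766044 = 1472 lb.

T = 3561 lb, A_x = 2289 lb, A_y = 1472 lb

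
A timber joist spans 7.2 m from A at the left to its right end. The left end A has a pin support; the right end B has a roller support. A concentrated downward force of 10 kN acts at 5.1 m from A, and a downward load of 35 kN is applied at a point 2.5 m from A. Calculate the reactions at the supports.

ΣM about A: B_y·7.2 − 10·5.1 − 35·2.5 = 0 → B_y = 138.5/7.2 = 19.2361 ≈ 19.24 kN.
ΣF_y = 0: A_y + 19.2361 − 10 − 35 = 0 → A_y = 25.76 kN.
ΣF_x = 0: no horizontal applied forces, so A_x = 0.

A_x = 0, A_y = 25.76 kN, B_y = 19.24 kN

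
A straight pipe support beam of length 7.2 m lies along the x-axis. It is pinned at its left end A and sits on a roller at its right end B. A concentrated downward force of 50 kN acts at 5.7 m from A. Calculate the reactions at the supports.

ΣM about A: B_y·7.2 − 50·5.7 = 0 → B_y = 285/7.2 = 39.5833 ≈ 39.58 kN.
ΣF_y = 0: A_y + 39.5833 − 50 = 0 → A_y = 10.42 kN.
ΣF_x = 0: no horizontal applied forces, so A_x = 0.

A_x = 0, A_y = 10.42 kN, B_y = 39.58 kN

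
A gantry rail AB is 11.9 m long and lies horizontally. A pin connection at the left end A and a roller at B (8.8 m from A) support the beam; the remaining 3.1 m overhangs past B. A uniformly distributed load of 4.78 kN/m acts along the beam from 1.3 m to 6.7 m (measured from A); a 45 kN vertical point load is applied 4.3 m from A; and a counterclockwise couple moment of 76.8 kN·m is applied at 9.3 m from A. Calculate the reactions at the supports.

Resultant of the distributed load: 4.78 × 5.4 = 25.812 kN at 4 m from A.
Taking moments about A: B_y·8.8 − (4.78·5.4)·4 − 45·4.3 + 76.8 = 0 → B_y = 219.948/8.8 = 24.9941 ≈ 24.99 kN.
ΣF_y = 0: A_y + 24.9941 − 4.78·5.4 − 45 = 0 → A_y = 45.82 kN.
ΣF_x = 0: no horizontal applied forces, so A_x = 0.

A_x = 0, A_y = 45.82 kN, B_y = 24.99 kN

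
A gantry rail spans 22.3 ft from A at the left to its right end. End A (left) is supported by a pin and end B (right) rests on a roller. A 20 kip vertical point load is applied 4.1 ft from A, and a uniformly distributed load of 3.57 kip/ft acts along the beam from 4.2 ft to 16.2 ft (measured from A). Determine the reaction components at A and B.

Resultant of the distributed load: 3.57 × 12 = 42.84 kip at 10.2 ft from A.
Moments about A: B_y·22.3 − 20·4.1 − (3.57·12)·10.2 = 0 → B_y = 518.968/22.3 = 23.2721 ≈ 23.27 kip.
ΣF_y = 0: A_y + 23.2721 − 20 − 3.57·12 = 0 → A_y = 39.57 kip.
ΣF_x = 0: no horizontal applied forces, so A_x = 0.

A_x = 0, A_y = 39.57 kip, B_y = 23.27 kip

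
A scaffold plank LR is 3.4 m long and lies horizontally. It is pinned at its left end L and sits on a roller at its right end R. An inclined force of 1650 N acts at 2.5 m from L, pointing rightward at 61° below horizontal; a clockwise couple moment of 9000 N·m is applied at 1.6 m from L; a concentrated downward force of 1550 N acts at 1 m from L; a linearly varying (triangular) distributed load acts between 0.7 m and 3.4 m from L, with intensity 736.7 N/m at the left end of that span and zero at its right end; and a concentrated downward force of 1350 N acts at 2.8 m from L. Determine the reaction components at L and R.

Resultant of the triangular load: ½ × 736.7 × 2.7 = 994.545 N, acting at 1.6 m from L (one-third of the span from the peak).
Moments about L: R_y·3.4 − 1650·sin61°·2.5 − 9000 − 1550·1 − (½·736.7·2.7)·1.6 − 1350·2.8 = 0 → R_y = 19529.1/3.4 = 5743.85 ≈ 5744 N.
ΣF_y = 0: L_y + 5743.85 − 1650·sin61° − 1550 − ½·736.7·2.7 − 1350 = 0 → L_y = -406.2 N.
ΣF_x = 0: L_x + 1650·cos61° = 0 → L_x = -799.9 N.

L_x = -799.9 N, L_y = -406.2 N, R_y = 5744 N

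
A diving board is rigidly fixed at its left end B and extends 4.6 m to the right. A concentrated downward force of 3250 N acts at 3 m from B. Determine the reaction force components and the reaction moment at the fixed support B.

B_x = 0, B_y = 3250 N, M_B = 9750 N·m

ΣF_x = 0: B_x = 0.
ΣF_y = 0: B_y − 3250 = 0 → B_y = 3250 N.
ΣM about B: M_B − 3250·3 = 0 → M_B = 9750 N·m.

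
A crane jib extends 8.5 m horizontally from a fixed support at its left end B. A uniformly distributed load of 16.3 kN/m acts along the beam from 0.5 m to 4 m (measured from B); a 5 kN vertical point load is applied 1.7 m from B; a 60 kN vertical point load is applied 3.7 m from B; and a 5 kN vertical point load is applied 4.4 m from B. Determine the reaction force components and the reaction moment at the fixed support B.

Resultant of the distributed load: 16.3 × 3.5 = 57.05 kN at 2.25 m from B.
ΣF_x = 0: B_x = 0.
ΣF_y = 0: B_y − 16.3·3.5 − 5 − 60 − 5 = 0 → B_y = 127.1 kN.
ΣM about B: M_B − (16.3·3.5)·2.25 − 5·1.7 − 60·3.7 − 5·4.4 = 0 → M_B = 380.9 kN·m.

B_x = 0, B_y = 127.1 kN, M_B = 380.9 kN·m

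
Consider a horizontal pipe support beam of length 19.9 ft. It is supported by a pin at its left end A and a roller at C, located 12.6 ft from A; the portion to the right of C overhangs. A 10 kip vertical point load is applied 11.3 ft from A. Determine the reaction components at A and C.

Taking moments about A: C_y·12.6 − 10·11.3 = 0 → C_y = 113/12.6 = 8.96825 ≈ 8.968 kip.
ΣF_y = 0: A_y + 8.96825 − 10 = 0 → A_y = 1.032 kip.
ΣF_x = 0: no horizontal applied forces, so A_x = 0.

A_x = 0, A_y = 1.032 kip, C_y = 8.968 kip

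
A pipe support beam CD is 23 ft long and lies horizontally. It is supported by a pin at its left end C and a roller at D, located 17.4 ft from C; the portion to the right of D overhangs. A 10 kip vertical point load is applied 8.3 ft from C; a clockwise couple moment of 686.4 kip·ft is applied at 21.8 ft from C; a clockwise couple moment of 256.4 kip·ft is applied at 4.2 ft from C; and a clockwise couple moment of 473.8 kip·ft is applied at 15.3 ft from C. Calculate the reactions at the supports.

C_x = 0, C_y = -76.18 kip, D_y = 86.18 kip

ΣM about C: D_y·17.4 − 10·8.3 − 686.4 − 256.4 − 473.8 = 0 → D_y = 1499.6/17.4 = 86.1839 ≈ 86.18 kip.
ΣF_y = 0: C_y + 86.1839 − 10 = 0 → C_y = -76.18 kip.
ΣF_x = 0: no horizontal applied forces, so C_x = 0.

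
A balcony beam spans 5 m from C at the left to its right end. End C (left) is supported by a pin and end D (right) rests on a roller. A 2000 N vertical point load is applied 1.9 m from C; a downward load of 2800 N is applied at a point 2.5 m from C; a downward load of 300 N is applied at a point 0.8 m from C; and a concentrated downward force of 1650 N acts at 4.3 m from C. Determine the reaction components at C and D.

C_x = 0, C_y = 3123 N, D_y = 3627 N

Taking moments about C: D_y·5 − 2000·1.9 − 2800·2.5 − 300·0.8 − 1650·4.3 = 0 → D_y = 18135/5 = 3627 N.
ΣF_y = 0: C_y + 3627 − 2000 − 2800 − 300 − 1650 = 0 → C_y = 3123 N.
ΣF_x = 0: no horizontal applied forces, so C_x = 0.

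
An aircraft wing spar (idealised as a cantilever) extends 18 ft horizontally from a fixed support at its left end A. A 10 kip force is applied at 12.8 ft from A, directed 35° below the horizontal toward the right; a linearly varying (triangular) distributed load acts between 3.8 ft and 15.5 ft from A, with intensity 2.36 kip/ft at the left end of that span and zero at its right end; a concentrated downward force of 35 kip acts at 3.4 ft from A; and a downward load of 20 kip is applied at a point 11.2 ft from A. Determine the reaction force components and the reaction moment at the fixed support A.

A_x = -8.192 kip, A_y = 74.54 kip, M_A = 522.7 kip·ft

Resultant of the triangular load: ½ × 2.36 × 11.7 = 13.806 kip, acting at 7.7 ft from A (one-third of the span from the peak).
ΣF_x = 0: A_x + 10·cos35° = 0 → A_x = -8.192 kip.
ΣF_y = 0: A_y − 10·sin35° − ½·2.36·11.7 − 35 − 20 = 0 → A_y = 74.54 kip.
ΣM about A: M_A − 10·sin35°·12.8 − (½·2.36·11.7)·7.7 − 35·3.4 − 20·11.2 = 0 → M_A = 522.7 kip·ft.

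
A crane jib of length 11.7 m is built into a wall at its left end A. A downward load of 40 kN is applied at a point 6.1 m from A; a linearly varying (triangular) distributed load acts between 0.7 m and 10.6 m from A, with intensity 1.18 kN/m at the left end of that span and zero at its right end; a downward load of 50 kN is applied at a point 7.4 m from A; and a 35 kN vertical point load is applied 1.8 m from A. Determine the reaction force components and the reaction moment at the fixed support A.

Resultant of the triangular load: ½ × 1.18 × 9.9 = 5.841 kN, acting at 4 m from A (one-third of the span from the peak).
ΣF_x = 0: A_x = 0.
ΣF_y = 0: A_y − 40 − ½·1.18·9.9 − 50 − 35 = 0 → A_y = 130.8 kN.
ΣM about A: M_A − 40·6.1 − (½·1.18·9.9)·4 − 50·7.4 − 35·1.8 = 0 → M_A = 700.4 kN·m.

A_x = 0, A_y = 130.8 kN, M_A = 700.4 kN·m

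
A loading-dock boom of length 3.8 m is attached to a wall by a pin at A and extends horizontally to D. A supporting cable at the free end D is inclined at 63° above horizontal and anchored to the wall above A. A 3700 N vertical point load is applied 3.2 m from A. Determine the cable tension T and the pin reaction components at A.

T = 3497 N, A_x = 1588 N, A_y = 584.2 N

ΣM about A: T·sin63°·3.8 − 3700·3.2 = 0 → T = 11840/(3.8·0.891007) = 3496.93 ≈ 3497 N.
ΣF_x = 0: A_x − T·cos63° = 0 → A_x = 3496.93 × 0.45399 = 1588 N.
ΣF_y = 0: A_y + T·sin63° − 3700 = 0 → A_y = 3700 − 3496.93 × 0.891007 = 584.2 N.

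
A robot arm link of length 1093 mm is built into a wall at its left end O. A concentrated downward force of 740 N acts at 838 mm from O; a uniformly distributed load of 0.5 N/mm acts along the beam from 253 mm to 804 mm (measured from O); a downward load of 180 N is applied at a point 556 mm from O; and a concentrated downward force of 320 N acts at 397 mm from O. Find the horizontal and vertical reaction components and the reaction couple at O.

Resultant of the distributed load: 0.5 × 551 = 275.5 N at 528.5 mm from O.
ΣF_x = 0: O_x = 0.
ΣF_y = 0: O_y − 740 − 0.5·551 − 180 − 320 = 0 → O_y = 1516 N.
ΣM about O: M_O − 740·838 − (0.5·551)·528.5 − 180·556 − 320·397 = 0 → M_O = 992800 N·mm.

O_x = 0, O_y = 1516 N, M_O = 992800 N·mm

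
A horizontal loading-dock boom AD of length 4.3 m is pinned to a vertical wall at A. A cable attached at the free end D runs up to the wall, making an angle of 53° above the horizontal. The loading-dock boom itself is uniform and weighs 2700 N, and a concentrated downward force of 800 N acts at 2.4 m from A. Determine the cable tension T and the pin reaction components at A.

ΣM about A: T·sin53°·4.3 − 2700·2.15 − 800·2.4 = 0 → T = 7725/(4.3·0.798636) = 2249.47 ≈ 2249 N.
ΣF_x = 0: A_x − T·cos53° = 0 → A_x = 2249.47 × 0.601815 = 1354 N.
ΣF_y = 0: A_y + T·sin53° − 2700 − 800 = 0 → A_y = 3500 − 2249.47 × 0.798636 = 1703 N.

T = 2249 N, A_x = 1354 N, A_y = 1703 N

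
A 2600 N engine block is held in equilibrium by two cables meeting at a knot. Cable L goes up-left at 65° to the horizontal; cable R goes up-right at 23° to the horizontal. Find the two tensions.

ΣF_x = 0: −T_L·cos65° + T_R·cos23° = 0 → T_R = 0.459116·T_L.
ΣF_y = 0: T_L·sin65° + T_R·sin23° = 2600.
Substitute: T_L·(0.906308 + 0.459116·0.390731) = 2600 → T_L = 2394.77 ≈ 2395 N.
Then T_R = 0.459116 × 2394.77 = 1099 N.

T_L = 2395 N, T_R = 1099 N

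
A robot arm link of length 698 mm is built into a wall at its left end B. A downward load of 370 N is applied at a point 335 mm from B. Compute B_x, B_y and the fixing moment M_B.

B_x = 0, B_y = 370.0 N, M_B = 124000 N·mm

ΣF_x = 0: B_x = 0.
ΣF_y = 0: B_y − 370 = 0 → B_y = 370.0 N.
ΣM about B: M_B − 370·335 = 0 → M_B = 124000 N·mm.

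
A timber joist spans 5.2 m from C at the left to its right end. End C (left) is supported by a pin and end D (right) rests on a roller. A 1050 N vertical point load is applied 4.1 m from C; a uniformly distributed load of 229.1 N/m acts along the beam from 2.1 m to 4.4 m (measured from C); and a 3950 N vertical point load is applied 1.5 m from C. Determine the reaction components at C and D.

C_x = 0, C_y = 3230 N, D_y = 2297 N

Resultant of the distributed load: 229.1 × 2.3 = 526.93 N at 3.25 m from C.
Taking moments about C: D_y·5.2 − 1050·4.1 − (229.1·2.3)·3.25 − 3950·1.5 = 0 → D_y = 11942.5225/5.2 = 2296.64 ≈ 2297 N.
ΣF_y = 0: C_y + 2296.64 − 1050 − 229.1·2.3 − 3950 = 0 → C_y = 3230 N.
ΣF_x = 0: no horizontal applied forces, so C_x = 0.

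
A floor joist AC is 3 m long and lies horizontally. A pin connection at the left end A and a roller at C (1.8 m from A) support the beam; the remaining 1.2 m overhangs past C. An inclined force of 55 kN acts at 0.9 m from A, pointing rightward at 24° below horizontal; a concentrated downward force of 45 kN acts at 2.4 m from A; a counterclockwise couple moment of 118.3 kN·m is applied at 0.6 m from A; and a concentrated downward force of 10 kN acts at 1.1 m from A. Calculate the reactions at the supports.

A_x = -50.25 kN, A_y = 65.80 kN, C_y = 11.57 kN

ΣM about A: C_y·1.8 − 55·sin24°·0.9 − 45·2.4 + 118.3 − 10·1.1 = 0 → C_y = 20.8335/1.8 = 11.5742 ≈ 11.57 kN.
ΣF_y = 0: A_y + 11.5742 − 55·sin24° − 45 − 10 = 0 → A_y = 65.80 kN.
ΣF_x = 0: A_x + 55·cos24° = 0 → A_x = -50.25 kN.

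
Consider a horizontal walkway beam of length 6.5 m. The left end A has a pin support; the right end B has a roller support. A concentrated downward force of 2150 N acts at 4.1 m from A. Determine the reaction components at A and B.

A_x = 0, A_y = 793.8 N, B_y = 1356 N

ΣM about A: B_y·6.5 − 2150·4.1 = 0 → B_y = 8815/6.5 = 1356.15 ≈ 1356 N.
ΣF_y = 0: A_y + 1356.15 − 2150 = 0 → A_y = 793.8 N.
ΣF_x = 0: no horizontal applied forces, so A_x = 0.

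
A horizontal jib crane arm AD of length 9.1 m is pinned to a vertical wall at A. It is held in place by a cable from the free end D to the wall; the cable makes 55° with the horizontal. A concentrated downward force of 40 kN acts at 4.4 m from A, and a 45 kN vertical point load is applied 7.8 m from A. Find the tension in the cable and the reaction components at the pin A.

T = 70.70 kN, A_x = 40.55 kN, A_y = 27.09 kN

ΣM about A: T·sin55°·9.1 − 40·4.4 − 45·7.8 = 0 → T = 527/(9.1·0.819152) = 70.6976 ≈ 70.70 kN.
ΣF_x = 0: A_x − T·cos55° = 0 → A_x = 70.6976 × 0.573576 = 40.55 kN.
ΣF_y = 0: A_y + T·sin55° − 40 − 45 = 0 → A_y = 85 − 70.6976 × 0.819152 = 27.09 kN.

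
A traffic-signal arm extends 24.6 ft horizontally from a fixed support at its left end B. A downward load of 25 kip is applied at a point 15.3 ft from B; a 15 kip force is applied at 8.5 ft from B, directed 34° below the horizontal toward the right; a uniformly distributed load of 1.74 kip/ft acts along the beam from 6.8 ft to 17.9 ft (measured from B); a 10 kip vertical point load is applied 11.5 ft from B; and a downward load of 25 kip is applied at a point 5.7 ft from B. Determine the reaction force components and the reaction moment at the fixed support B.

B_x = -12.44 kip, B_y = 87.70 kip, M_B = 949.8 kip·ft

Resultant of the distributed load: 1.74 × 11.1 = 19.314 kip at 12.35 ft from B.
ΣF_x = 0: B_x + 15·cos34° = 0 → B_x = -12.44 kip.
ΣF_y = 0: B_y − 25 − 15·sin34° − 1.74·11.1 − 10 − 25 = 0 → B_y = 87.70 kip.
ΣM about B: M_B − 25·15.3 − 15·sin34°·8.5 − (1.74·11.1)·12.35 − 10·11.5 − 25·5.7 = 0 → M_B = 949.8 kip·ft.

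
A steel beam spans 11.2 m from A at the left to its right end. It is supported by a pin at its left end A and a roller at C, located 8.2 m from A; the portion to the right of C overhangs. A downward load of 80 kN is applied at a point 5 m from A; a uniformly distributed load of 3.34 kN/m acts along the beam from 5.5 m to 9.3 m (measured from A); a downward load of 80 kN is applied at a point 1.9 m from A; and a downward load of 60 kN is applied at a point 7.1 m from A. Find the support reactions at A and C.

Resultant of the distributed load: 3.34 × 3.8 = 12.692 kN at 7.4 m from A.
Taking moments about A: C_y·8.2 − 80·5 − (3.34·3.8)·7.4 − 80·1.9 − 60·7.1 = 0 → C_y = 1071.9208/8.2 = 130.722 ≈ 130.7 kN.
ΣF_y = 0: A_y + 130.722 − 80 − 3.34·3.8 − 80 − 60 = 0 → A_y = 102.0 kN.
ΣF_x = 0: no horizontal applied forces, so A_x = 0.

A_x = 0, A_y = 102.0 kN, C_y = 130.7 kN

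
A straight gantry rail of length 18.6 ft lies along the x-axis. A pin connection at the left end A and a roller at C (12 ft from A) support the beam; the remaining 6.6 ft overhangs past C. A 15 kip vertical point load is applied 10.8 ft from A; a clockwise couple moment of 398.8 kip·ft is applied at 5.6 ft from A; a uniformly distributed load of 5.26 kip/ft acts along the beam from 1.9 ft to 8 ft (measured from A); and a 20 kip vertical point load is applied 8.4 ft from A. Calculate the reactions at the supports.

A_x = 0, A_y = -6.883 kip, C_y = 73.97 kip

Resultant of the distributed load: 5.26 × 6.1 = 32.086 kip at 4.95 ft from A.
ΣM about A: C_y·12 − 15·10.8 − 398.8 − (5.26·6.1)·4.95 − 20·8.4 = 0 → C_y = 887.6257/12 = 73.9688 ≈ 73.97 kip.
ΣF_y = 0: A_y + 73.9688 − 15 − 5.26·6.1 − 20 = 0 → A_y = -6.883 kip.
ΣF_x = 0: no horizontal applied forces, so A_x = 0.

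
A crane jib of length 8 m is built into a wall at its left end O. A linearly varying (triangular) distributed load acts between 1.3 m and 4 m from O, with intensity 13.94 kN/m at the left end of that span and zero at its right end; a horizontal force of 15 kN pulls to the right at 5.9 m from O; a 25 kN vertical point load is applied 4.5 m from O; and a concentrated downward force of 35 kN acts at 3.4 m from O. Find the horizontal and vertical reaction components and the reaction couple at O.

Resultant of the triangular load: ½ × 13.94 × 2.7 = 18.819 kN, acting at 2.2 m from O (one-third of the span from the peak).
ΣF_x = 0: O_x + 15 = 0 → O_x = -15.00 kN.
ΣF_y = 0: O_y − ½·13.94·2.7 − 25 − 35 = 0 → O_y = 78.82 kN.
ΣM about O: M_O − (½·13.94·2.7)·2.2 − 25·4.5 − 35·3.4 = 0 → M_O = 272.9 kN·m.

O_x = -15.00 kN, O_y = 78.82 kN, M_O = 272.9 kN·m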